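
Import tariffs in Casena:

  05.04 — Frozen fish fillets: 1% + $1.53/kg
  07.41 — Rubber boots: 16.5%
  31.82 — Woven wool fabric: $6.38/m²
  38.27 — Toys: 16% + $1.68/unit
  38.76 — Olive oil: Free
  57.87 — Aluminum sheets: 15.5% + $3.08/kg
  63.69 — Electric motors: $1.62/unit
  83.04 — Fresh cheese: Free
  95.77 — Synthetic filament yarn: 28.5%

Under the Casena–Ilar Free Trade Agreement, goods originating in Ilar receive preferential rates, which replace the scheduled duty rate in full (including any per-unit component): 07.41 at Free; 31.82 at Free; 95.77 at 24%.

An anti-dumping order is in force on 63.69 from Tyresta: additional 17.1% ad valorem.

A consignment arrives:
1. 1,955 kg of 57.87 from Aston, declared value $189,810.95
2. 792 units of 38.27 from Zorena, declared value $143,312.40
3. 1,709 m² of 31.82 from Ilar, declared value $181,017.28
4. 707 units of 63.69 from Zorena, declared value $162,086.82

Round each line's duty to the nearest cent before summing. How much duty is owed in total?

$60,847.98

Line 1 (57.87, Aston, 1,955 kg, $189,810.95):
Base rate for 57.87 is 15.5% + $3.08/kg.
Duty = $189,810.95 × 15.5% + 1,955 × $3.08 = $35,442.10.
Line 2 (38.27, Zorena, 792 units, $143,312.40):
Base rate for 38.27 is 16% + $1.68/unit.
Duty = $143,312.40 × 16% + 792 × $1.68 = $24,260.54.
Line 3 (31.82, Ilar, 1,709 m², $181,017.28):
Base rate for 31.82 is $6.38/m².
Origin Ilar qualifies under the Casena–Ilar agreement and 31.82 is covered: preferential rate Free applies instead.
Duty = $181,017.28 × 0% = $0.00.
Line 4 (63.69, Zorena, 707 units, $162,086.82):
Base rate for 63.69 is $1.62/unit.
The additional-duty order on 63.69 targets Tyresta, not Zorena; it does not apply.
Duty = 707 × $1.62 = $1,145.34.
Total = $35,442.10 + $24,260.54 + $0.00 + $1,145.34 = $60,847.98.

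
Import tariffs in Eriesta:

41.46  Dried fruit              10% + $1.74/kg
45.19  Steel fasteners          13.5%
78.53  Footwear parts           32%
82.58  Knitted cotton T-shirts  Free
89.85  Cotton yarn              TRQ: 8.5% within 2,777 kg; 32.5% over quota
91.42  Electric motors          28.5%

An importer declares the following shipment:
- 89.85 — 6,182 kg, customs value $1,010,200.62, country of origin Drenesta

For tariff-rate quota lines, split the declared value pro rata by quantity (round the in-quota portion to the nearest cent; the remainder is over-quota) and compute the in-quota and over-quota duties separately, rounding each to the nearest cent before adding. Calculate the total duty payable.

Line 1 (89.85, Drenesta, 6,182 kg, $1,010,200.62):
Code 89.85 is under a tariff-rate quota (threshold 2,777 kg). In-quota: 2,777 kg at 8.5%; over-quota: 3,405 kg at 32.5%.
Pro-rata value split: in-quota = $1,010,200.62 × 2,777/6,182 = $453,789.57; over-quota = $1,010,200.62 − $453,789.57 = $556,411.05.
In-quota duty = $453,789.57 × 8.5% = $38,572.11. Over-quota duty = $556,411.05 × 32.5% = $180,833.59.
Line duty = $38,572.11 + $180,833.59 = $219,405.70.

$219,405.70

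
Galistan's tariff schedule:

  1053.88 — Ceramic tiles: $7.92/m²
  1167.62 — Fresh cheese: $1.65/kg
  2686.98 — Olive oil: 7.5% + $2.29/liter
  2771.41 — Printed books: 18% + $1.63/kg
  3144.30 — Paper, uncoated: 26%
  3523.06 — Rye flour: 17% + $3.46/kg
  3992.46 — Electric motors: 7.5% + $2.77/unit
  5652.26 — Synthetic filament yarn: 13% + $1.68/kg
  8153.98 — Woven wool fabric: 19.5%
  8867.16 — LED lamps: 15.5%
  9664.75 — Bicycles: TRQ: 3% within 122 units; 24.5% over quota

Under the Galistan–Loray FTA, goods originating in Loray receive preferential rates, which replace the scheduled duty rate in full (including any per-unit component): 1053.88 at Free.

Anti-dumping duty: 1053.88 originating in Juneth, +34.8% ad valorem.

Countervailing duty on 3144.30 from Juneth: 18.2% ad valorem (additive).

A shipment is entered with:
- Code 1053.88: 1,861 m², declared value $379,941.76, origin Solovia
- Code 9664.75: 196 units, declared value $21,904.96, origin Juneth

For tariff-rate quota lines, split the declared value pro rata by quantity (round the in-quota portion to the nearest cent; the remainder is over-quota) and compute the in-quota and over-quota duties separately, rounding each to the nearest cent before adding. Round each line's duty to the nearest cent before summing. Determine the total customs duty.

Line 1 (1053.88, Solovia, 1,861 m², $379,941.76):
Base rate for 1053.88 is $7.92/m².
1053.88 has an FTA preferential rate, but origin Solovia is not Loray; base rate stands.
The additional-duty order on 1053.88 targets Juneth, not Solovia; it does not apply.
Duty = 1,861 × $7.92 = $14,739.12.
Line 2 (9664.75, Juneth, 196 units, $21,904.96):
Code 9664.75 is under a tariff-rate quota (threshold 122 units). In-quota: 122 units at 3%; over-quota: 74 units at 24.5%.
Pro-rata value split: in-quota = $21,904.96 × 122/196 = $13,634.72; over-quota = $21,904.96 − $13,634.72 = $8,270.24.
In-quota duty = $13,634.72 × 3% = $409.04. Over-quota duty = $8,270.24 × 24.5% = $2,026.21.
Line duty = $409.04 + $2,026.21 = $2,435.25.
Total = $14,739.12 + $2,435.25 = $17,174.37.

$17,174.37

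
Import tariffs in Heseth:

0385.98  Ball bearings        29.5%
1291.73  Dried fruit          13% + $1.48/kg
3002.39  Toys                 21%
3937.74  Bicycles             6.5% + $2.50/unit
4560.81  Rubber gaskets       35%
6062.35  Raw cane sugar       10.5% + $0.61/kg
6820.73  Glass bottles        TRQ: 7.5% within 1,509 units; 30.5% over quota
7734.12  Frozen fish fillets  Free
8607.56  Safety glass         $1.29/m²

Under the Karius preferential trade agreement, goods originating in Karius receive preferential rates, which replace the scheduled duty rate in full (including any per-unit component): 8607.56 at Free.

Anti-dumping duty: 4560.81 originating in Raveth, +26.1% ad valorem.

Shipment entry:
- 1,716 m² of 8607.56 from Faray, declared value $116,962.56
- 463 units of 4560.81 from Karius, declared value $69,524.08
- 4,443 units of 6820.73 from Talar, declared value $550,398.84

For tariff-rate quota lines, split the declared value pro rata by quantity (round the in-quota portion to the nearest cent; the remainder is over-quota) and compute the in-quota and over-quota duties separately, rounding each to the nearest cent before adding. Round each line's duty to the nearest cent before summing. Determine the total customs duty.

Line 1 (8607.56, Faray, 1,716 m², $116,962.56):
Base rate for 8607.56 is $1.29/m².
8607.56 has an FTA preferential rate, but origin Faray is not Karius; base rate stands.
Duty = 1,716 × $1.29 = $2,213.64.
Line 2 (4560.81, Karius, 463 units, $69,524.08):
Base rate for 4560.81 is 35%.
Origin Karius is the FTA partner but 4560.81 is not on the preference list; base rate stands.
The additional-duty order on 4560.81 targets Raveth, not Karius; it does not apply.
Duty = $69,524.08 × 35% = $24,333.43.
Line 3 (6820.73, Talar, 4,443 units, $550,398.84):
Code 6820.73 is under a tariff-rate quota (threshold 1,509 units). In-quota: 1,509 units at 7.5%; over-quota: 2,934 units at 30.5%.
Pro-rata value split: in-quota = $550,398.84 × 1,509/4,443 = $186,934.92; over-quota = $550,398.84 − $186,934.92 = $363,463.92.
In-quota duty = $186,934.92 × 7.5% = $14,020.12. Over-quota duty = $363,463.92 × 30.5% = $110,856.50.
Line duty = $14,020.12 + $110,856.50 = $124,876.62.
Total = $2,213.64 + $24,333.43 + $124,876.62 = $151,423.69.

$151,423.69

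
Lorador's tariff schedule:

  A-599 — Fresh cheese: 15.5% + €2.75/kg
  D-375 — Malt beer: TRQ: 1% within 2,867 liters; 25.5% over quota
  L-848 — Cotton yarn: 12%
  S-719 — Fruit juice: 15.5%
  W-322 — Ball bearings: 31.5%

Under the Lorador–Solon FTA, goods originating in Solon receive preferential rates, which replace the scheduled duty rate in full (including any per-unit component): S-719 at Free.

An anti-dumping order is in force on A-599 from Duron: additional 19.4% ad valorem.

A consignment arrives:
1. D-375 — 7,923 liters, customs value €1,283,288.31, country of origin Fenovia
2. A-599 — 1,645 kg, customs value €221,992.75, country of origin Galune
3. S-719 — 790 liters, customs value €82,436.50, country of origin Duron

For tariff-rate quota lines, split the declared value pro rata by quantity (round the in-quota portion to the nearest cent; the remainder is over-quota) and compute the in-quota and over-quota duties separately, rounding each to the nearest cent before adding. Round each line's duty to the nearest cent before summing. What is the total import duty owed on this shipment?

Line 1 (D-375, Fenovia, 7,923 liters, €1,283,288.31):
Code D-375 is under a tariff-rate quota (threshold 2,867 liters). In-quota: 2,867 liters at 1%; over-quota: 5,056 liters at 25.5%.
Pro-rata value split: in-quota = €1,283,288.31 × 2,867/7,923 = €464,367.99; over-quota = €1,283,288.31 − €464,367.99 = €818,920.32.
In-quota duty = €464,367.99 × 1% = €4,643.68. Over-quota duty = €818,920.32 × 25.5% = €208,824.68.
Line duty = €4,643.68 + €208,824.68 = €213,468.36.
Line 2 (A-599, Galune, 1,645 kg, €221,992.75):
Base rate for A-599 is 15.5% + €2.75/kg.
The additional-duty order on A-599 targets Duron, not Galune; it does not apply.
Duty = €221,992.75 × 15.5% + 1,645 × €2.75 = €38,932.63.
Line 3 (S-719, Duron, 790 liters, €82,436.50):
Base rate for S-719 is 15.5%.
S-719 has an FTA preferential rate, but origin Duron is not Solon; base rate stands.
Duty = €82,436.50 × 15.5% = €12,777.66.
Total = €213,468.36 + €38,932.63 + €12,777.66 = €265,178.65.

€265,178.65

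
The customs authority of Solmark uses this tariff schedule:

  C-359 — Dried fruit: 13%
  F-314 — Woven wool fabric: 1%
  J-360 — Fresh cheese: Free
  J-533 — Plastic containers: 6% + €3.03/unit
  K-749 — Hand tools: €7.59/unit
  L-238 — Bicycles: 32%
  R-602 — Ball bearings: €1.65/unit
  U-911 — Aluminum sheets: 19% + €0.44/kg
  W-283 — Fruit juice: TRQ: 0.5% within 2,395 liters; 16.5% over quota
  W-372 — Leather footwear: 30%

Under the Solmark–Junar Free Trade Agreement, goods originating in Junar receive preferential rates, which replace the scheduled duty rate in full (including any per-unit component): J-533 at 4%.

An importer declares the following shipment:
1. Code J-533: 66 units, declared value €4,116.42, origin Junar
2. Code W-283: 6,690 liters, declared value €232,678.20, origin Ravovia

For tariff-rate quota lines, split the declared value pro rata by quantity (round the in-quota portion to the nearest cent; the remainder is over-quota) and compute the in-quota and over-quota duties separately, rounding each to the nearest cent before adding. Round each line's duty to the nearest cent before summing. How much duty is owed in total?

Line 1 (J-533, Junar, 66 units, €4,116.42):
Base rate for J-533 is 6% + €3.03/unit.
Origin Junar qualifies under the Solmark–Junar agreement and J-533 is covered: preferential rate 4% applies instead.
Duty = €4,116.42 × 4% = €164.66.
Line 2 (W-283, Ravovia, 6,690 liters, €232,678.20):
Code W-283 is under a tariff-rate quota (threshold 2,395 liters). In-quota: 2,395 liters at 0.5%; over-quota: 4,295 liters at 16.5%.
Pro-rata value split: in-quota = €232,678.20 × 2,395/6,690 = €83,298.10; over-quota = €232,678.20 − €83,298.10 = €149,380.10.
In-quota duty = €83,298.10 × 0.5% = €416.49. Over-quota duty = €149,380.10 × 16.5% = €24,647.72.
Line duty = €416.49 + €24,647.72 = €25,064.21.
Total = €164.66 + €25,064.21 = €25,228.87.

€25,228.87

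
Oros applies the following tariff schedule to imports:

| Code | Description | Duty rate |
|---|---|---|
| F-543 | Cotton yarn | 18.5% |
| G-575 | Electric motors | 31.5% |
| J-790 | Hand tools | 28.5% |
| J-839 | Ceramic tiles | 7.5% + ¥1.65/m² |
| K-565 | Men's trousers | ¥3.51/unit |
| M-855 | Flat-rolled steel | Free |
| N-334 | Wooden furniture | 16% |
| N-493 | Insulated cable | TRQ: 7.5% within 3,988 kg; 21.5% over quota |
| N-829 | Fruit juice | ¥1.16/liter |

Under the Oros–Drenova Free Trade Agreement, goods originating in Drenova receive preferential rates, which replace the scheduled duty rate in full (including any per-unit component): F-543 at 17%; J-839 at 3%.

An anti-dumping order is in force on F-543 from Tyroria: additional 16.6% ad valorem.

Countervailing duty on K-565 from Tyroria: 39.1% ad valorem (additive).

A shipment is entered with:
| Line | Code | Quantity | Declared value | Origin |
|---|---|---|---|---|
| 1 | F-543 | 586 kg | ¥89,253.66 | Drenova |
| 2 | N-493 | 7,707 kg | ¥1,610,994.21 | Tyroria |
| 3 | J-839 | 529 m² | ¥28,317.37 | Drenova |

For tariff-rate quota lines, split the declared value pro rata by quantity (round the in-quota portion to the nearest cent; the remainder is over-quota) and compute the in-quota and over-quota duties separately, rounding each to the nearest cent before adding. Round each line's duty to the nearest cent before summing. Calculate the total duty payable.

Line 1 (F-543, Drenova, 586 kg, ¥89,253.66):
Base rate for F-543 is 18.5%.
Origin Drenova qualifies under the Oros–Drenova agreement and F-543 is covered: preferential rate 17% applies instead.
The additional-duty order on F-543 targets Tyroria, not Drenova; it does not apply.
Duty = ¥89,253.66 × 17% = ¥15,173.12.
Line 2 (N-493, Tyroria, 7,707 kg, ¥1,610,994.21):
Code N-493 is under a tariff-rate quota (threshold 3,988 kg). In-quota: 3,988 kg at 7.5%; over-quota: 3,719 kg at 21.5%.
Pro-rata value split: in-quota = ¥1,610,994.21 × 3,988/7,707 = ¥833,611.64; over-quota = ¥1,610,994.21 − ¥833,611.64 = ¥777,382.57.
In-quota duty = ¥833,611.64 × 7.5% = ¥62,520.87. Over-quota duty = ¥777,382.57 × 21.5% = ¥167,137.25.
Line duty = ¥62,520.87 + ¥167,137.25 = ¥229,658.12.
Line 3 (J-839, Drenova, 529 m², ¥28,317.37):
Base rate for J-839 is 7.5% + ¥1.65/m².
Origin Drenova qualifies under the Oros–Drenova agreement and J-839 is covered: preferential rate 3% applies instead.
Duty = ¥28,317.37 × 3% = ¥849.52.
Total = ¥15,173.12 + ¥229,658.12 + ¥849.52 = ¥245,680.76.

¥245,680.76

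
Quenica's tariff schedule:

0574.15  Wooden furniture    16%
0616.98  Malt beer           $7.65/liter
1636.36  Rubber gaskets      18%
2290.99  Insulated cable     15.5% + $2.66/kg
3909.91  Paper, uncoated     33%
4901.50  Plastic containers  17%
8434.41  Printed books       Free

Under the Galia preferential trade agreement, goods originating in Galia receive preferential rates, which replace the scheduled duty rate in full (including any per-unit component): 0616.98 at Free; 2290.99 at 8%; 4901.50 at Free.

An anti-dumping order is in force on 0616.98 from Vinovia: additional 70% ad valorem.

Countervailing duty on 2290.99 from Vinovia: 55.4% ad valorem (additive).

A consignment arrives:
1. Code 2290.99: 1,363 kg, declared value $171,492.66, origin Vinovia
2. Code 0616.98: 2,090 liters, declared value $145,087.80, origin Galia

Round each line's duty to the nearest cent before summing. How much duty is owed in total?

Line 1 (2290.99, Vinovia, 1,363 kg, $171,492.66):
Base rate for 2290.99 is 15.5% + $2.66/kg.
2290.99 has an FTA preferential rate, but origin Vinovia is not Galia; base rate stands.
Additional duty on 2290.99 from Vinovia: +55.4%. Applied ad valorem rate: 15.5% + 55.4% = 70.9%.
Duty = $171,492.66 × 70.9% + 1,363 × $2.66 = $125,213.88.
Line 2 (0616.98, Galia, 2,090 liters, $145,087.80):
Base rate for 0616.98 is $7.65/liter.
Origin Galia qualifies under the Quenica–Galia agreement and 0616.98 is covered: preferential rate Free applies instead.
The additional-duty order on 0616.98 targets Vinovia, not Galia; it does not apply.
Duty = $145,087.80 × 0% = $0.00.
Total = $125,213.88 + $0.00 = $125,213.88.

$125,213.88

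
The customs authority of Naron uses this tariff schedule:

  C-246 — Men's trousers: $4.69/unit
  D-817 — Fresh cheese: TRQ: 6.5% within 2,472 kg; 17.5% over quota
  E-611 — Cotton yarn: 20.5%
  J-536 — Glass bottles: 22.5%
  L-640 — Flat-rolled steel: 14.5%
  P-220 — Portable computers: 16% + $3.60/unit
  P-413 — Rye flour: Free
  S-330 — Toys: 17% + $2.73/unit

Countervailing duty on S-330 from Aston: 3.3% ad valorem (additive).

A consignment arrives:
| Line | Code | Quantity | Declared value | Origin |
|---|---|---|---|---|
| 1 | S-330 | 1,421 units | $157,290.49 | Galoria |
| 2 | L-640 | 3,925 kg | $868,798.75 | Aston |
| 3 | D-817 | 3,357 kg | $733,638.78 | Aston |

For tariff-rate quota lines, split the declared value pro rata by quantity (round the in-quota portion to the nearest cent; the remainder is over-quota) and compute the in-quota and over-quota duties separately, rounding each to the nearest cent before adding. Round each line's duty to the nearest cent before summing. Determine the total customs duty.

$225,555.92

Line 1 (S-330, Galoria, 1,421 units, $157,290.49):
Base rate for S-330 is 17% + $2.73/unit.
The additional-duty order on S-330 targets Aston, not Galoria; it does not apply.
Duty = $157,290.49 × 17% + 1,421 × $2.73 = $30,618.71.
Line 2 (L-640, Aston, 3,925 kg, $868,798.75):
Base rate for L-640 is 14.5%.
Duty = $868,798.75 × 14.5% = $125,975.82.
Line 3 (D-817, Aston, 3,357 kg, $733,638.78):
Code D-817 is under a tariff-rate quota (threshold 2,472 kg). In-quota: 2,472 kg at 6.5%; over-quota: 885 kg at 17.5%.
Pro-rata value split: in-quota = $733,638.78 × 2,472/3,357 = $540,230.88; over-quota = $733,638.78 − $540,230.88 = $193,407.90.
In-quota duty = $540,230.88 × 6.5% = $35,115.01. Over-quota duty = $193,407.90 × 17.5% = $33,846.38.
Line duty = $35,115.01 + $33,846.38 = $68,961.39.
Total = $30,618.71 + $125,975.82 + $68,961.39 = $225,555.92.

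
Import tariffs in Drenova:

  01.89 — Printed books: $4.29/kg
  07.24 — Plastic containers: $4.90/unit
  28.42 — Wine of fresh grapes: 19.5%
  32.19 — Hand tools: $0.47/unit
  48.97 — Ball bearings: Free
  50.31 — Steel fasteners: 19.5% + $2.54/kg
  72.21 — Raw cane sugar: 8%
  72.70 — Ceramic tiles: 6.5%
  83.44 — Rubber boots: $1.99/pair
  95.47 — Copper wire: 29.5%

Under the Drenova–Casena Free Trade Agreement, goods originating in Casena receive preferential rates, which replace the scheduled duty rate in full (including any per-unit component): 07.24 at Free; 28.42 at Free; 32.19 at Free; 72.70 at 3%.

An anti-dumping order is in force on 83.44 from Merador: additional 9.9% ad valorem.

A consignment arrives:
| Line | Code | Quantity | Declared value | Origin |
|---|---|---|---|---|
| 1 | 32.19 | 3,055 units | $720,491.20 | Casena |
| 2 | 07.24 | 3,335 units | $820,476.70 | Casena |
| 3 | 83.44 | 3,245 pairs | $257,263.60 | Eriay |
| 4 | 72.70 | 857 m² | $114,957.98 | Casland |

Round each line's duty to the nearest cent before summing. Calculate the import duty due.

$13,929.82

Line 1 (32.19, Casena, 3,055 units, $720,491.20):
Base rate for 32.19 is $0.47/unit.
Origin Casena qualifies under the Drenova–Casena agreement and 32.19 is covered: preferential rate Free applies instead.
Duty = $720,491.20 × 0% = $0.00.
Line 2 (07.24, Casena, 3,335 units, $820,476.70):
Base rate for 07.24 is $4.90/unit.
Origin Casena qualifies under the Drenova–Casena agreement and 07.24 is covered: preferential rate Free applies instead.
Duty = $820,476.70 × 0% = $0.00.
Line 3 (83.44, Eriay, 3,245 pairs, $257,263.60):
Base rate for 83.44 is $1.99/pair.
The additional-duty order on 83.44 targets Merador, not Eriay; it does not apply.
Duty = 3,245 × $1.99 = $6,457.55.
Line 4 (72.70, Casland, 857 m², $114,957.98):
Base rate for 72.70 is 6.5%.
72.70 has an FTA preferential rate, but origin Casland is not Casena; base rate stands.
Duty = $114,957.98 × 6.5% = $7,472.27.
Total = $0.00 + $0.00 + $6,457.55 + $7,472.27 = $13,929.82.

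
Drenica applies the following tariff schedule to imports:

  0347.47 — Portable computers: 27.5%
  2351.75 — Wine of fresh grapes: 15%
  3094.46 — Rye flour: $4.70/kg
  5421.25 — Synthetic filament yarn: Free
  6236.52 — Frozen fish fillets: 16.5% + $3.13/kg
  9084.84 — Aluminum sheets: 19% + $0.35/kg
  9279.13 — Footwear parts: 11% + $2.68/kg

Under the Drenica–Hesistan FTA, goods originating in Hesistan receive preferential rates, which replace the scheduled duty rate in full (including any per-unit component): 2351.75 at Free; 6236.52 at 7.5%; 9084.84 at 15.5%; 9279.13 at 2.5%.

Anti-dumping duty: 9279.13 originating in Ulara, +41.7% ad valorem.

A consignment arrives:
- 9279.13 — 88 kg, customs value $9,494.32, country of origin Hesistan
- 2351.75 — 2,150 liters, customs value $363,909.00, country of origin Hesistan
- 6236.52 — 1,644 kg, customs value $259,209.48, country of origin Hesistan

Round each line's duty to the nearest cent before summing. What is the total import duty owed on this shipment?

$19,678.07

Line 1 (9279.13, Hesistan, 88 kg, $9,494.32):
Base rate for 9279.13 is 11% + $2.68/kg.
Origin Hesistan qualifies under the Drenica–Hesistan agreement and 9279.13 is covered: preferential rate 2.5% applies instead.
The additional-duty order on 9279.13 targets Ulara, not Hesistan; it does not apply.
Duty = $9,494.32 × 2.5% = $237.36.
Line 2 (2351.75, Hesistan, 2,150 liters, $363,909.00):
Base rate for 2351.75 is 15%.
Origin Hesistan qualifies under the Drenica–Hesistan agreement and 2351.75 is covered: preferential rate Free applies instead.
Duty = $363,909.00 × 0% = $0.00.
Line 3 (6236.52, Hesistan, 1,644 kg, $259,209.48):
Base rate for 6236.52 is 16.5% + $3.13/kg.
Origin Hesistan qualifies under the Drenica–Hesistan agreement and 6236.52 is covered: preferential rate 7.5% applies instead.
Duty = $259,209.48 × 7.5% = $19,440.71.
Total = $237.36 + $0.00 + $19,440.71 = $19,678.07.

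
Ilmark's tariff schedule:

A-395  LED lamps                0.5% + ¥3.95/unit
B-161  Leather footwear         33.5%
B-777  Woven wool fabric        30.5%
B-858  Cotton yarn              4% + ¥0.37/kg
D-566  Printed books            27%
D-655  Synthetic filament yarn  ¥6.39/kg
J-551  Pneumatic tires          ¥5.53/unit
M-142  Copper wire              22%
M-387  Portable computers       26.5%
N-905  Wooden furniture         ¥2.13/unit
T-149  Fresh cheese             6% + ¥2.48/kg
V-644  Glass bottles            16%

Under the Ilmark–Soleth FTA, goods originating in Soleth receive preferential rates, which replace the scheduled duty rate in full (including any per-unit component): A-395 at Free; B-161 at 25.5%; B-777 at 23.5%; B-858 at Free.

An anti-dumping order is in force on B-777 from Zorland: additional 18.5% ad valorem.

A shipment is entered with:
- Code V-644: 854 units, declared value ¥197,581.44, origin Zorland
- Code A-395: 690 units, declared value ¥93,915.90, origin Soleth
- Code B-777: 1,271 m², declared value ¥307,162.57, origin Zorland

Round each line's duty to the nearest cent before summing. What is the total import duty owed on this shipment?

Line 1 (V-644, Zorland, 854 units, ¥197,581.44):
Base rate for V-644 is 16%.
Duty = ¥197,581.44 × 16% = ¥31,613.03.
Line 2 (A-395, Soleth, 690 units, ¥93,915.90):
Base rate for A-395 is 0.5% + ¥3.95/unit.
Origin Soleth qualifies under the Ilmark–Soleth agreement and A-395 is covered: preferential rate Free applies instead.
Duty = ¥93,915.90 × 0% = ¥0.00.
Line 3 (B-777, Zorland, 1,271 m², ¥307,162.57):
Base rate for B-777 is 30.5%.
B-777 has an FTA preferential rate, but origin Zorland is not Soleth; base rate stands.
Additional duty on B-777 from Zorland: +18.5%. Applied ad valorem rate: 30.5% + 18.5% = 49%.
Duty = ¥307,162.57 × 49% = ¥150,509.66.
Total = ¥31,613.03 + ¥0.00 + ¥150,509.66 = ¥182,122.69.

¥182,122.69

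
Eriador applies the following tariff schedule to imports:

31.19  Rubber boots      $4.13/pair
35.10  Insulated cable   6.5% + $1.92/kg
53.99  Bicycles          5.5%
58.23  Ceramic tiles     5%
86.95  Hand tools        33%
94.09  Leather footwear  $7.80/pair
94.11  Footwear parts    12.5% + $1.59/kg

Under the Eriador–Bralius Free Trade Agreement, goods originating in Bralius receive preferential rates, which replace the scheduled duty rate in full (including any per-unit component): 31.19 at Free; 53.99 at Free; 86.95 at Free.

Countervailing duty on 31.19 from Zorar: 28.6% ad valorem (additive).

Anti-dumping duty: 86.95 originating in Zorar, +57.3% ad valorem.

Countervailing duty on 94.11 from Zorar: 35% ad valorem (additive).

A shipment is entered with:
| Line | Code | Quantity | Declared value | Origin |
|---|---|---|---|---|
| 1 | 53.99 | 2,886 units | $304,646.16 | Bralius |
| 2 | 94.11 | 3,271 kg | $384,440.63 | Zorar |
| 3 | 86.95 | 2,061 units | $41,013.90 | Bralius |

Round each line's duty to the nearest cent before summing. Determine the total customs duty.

Line 1 (53.99, Bralius, 2,886 units, $304,646.16):
Base rate for 53.99 is 5.5%.
Origin Bralius qualifies under the Eriador–Bralius agreement and 53.99 is covered: preferential rate Free applies instead.
Duty = $304,646.16 × 0% = $0.00.
Line 2 (94.11, Zorar, 3,271 kg, $384,440.63):
Base rate for 94.11 is 12.5% + $1.59/kg.
Additional duty on 94.11 from Zorar: +35%. Applied ad valorem rate: 12.5% + 35% = 47.5%.
Duty = $384,440.63 × 47.5% + 3,271 × $1.59 = $187,810.19.
Line 3 (86.95, Bralius, 2,061 units, $41,013.90):
Base rate for 86.95 is 33%.
Origin Bralius qualifies under the Eriador–Bralius agreement and 86.95 is covered: preferential rate Free applies instead.
The additional-duty order on 86.95 targets Zorar, not Bralius; it does not apply.
Duty = $41,013.90 × 0% = $0.00.
Total = $0.00 + $187,810.19 + $0.00 = $187,810.19.

$187,810.19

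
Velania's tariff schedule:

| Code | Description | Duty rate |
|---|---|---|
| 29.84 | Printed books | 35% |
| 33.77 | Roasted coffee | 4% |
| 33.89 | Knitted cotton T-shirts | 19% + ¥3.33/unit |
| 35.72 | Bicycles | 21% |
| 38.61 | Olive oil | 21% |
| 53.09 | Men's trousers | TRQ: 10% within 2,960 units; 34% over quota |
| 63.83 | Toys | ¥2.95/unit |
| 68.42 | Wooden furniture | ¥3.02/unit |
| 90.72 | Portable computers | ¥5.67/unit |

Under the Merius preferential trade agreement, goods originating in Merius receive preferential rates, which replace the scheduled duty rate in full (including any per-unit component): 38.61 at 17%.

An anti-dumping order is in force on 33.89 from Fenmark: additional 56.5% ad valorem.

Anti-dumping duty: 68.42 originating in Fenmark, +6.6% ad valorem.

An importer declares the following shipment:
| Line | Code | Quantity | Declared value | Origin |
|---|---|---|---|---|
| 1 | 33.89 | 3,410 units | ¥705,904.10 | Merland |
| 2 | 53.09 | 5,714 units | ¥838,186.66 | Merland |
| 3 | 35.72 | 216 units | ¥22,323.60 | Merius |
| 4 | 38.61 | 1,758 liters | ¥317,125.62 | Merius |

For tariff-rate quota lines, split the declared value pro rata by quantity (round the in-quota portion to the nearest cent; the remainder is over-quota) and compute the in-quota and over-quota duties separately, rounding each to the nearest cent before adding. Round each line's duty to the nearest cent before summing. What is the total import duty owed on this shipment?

Line 1 (33.89, Merland, 3,410 units, ¥705,904.10):
Base rate for 33.89 is 19% + ¥3.33/unit.
The additional-duty order on 33.89 targets Fenmark, not Merland; it does not apply.
Duty = ¥705,904.10 × 19% + 3,410 × ¥3.33 = ¥145,477.08.
Line 2 (53.09, Merland, 5,714 units, ¥838,186.66):
Code 53.09 is under a tariff-rate quota (threshold 2,960 units). In-quota: 2,960 units at 10%; over-quota: 2,754 units at 34%.
Pro-rata value split: in-quota = ¥838,186.66 × 2,960/5,714 = ¥434,202.40; over-quota = ¥838,186.66 − ¥434,202.40 = ¥403,984.26.
In-quota duty = ¥434,202.40 × 10% = ¥43,420.24. Over-quota duty = ¥403,984.26 × 34% = ¥137,354.65.
Line duty = ¥43,420.24 + ¥137,354.65 = ¥180,774.89.
Line 3 (35.72, Merius, 216 units, ¥22,323.60):
Base rate for 35.72 is 21%.
Origin Merius is the FTA partner but 35.72 is not on the preference list; base rate stands.
Duty = ¥22,323.60 × 21% = ¥4,687.96.
Line 4 (38.61, Merius, 1,758 liters, ¥317,125.62):
Base rate for 38.61 is 21%.
Origin Merius qualifies under the Velania–Merius agreement and 38.61 is covered: preferential rate 17% applies instead.
Duty = ¥317,125.62 × 17% = ¥53,911.36.
Total = ¥145,477.08 + ¥180,774.89 + ¥4,687.96 + ¥53,911.36 = ¥384,851.29.

¥384,851.29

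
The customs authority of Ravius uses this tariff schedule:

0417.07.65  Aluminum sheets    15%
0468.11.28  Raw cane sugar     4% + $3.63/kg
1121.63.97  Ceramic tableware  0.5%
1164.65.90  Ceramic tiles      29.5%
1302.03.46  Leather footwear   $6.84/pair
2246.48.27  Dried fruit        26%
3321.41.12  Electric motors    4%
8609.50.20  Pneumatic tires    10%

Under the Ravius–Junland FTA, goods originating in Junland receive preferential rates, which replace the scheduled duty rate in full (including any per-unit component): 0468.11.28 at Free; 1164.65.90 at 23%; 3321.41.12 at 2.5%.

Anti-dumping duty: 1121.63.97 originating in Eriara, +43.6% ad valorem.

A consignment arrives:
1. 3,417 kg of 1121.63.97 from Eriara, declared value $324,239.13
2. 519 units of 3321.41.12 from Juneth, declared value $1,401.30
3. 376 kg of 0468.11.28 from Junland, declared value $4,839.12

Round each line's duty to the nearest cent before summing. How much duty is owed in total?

Line 1 (1121.63.97, Eriara, 3,417 kg, $324,239.13):
Base rate for 1121.63.97 is 0.5%.
Additional duty on 1121.63.97 from Eriara: +43.6%. Applied ad valorem rate: 0.5% + 43.6% = 44.1%.
Duty = $324,239.13 × 44.1% = $142,989.46.
Line 2 (3321.41.12, Juneth, 519 units, $1,401.30):
Base rate for 3321.41.12 is 4%.
3321.41.12 has an FTA preferential rate, but origin Juneth is not Junland; base rate stands.
Duty = $1,401.30 × 4% = $56.05.
Line 3 (0468.11.28, Junland, 376 kg, $4,839.12):
Base rate for 0468.11.28 is 4% + $3.63/kg.
Origin Junland qualifies under the Ravius–Junland agreement and 0468.11.28 is covered: preferential rate Free applies instead.
Duty = $4,839.12 × 0% = $0.00.
Total = $142,989.46 + $56.05 + $0.00 = $143,045.51.

$143,045.51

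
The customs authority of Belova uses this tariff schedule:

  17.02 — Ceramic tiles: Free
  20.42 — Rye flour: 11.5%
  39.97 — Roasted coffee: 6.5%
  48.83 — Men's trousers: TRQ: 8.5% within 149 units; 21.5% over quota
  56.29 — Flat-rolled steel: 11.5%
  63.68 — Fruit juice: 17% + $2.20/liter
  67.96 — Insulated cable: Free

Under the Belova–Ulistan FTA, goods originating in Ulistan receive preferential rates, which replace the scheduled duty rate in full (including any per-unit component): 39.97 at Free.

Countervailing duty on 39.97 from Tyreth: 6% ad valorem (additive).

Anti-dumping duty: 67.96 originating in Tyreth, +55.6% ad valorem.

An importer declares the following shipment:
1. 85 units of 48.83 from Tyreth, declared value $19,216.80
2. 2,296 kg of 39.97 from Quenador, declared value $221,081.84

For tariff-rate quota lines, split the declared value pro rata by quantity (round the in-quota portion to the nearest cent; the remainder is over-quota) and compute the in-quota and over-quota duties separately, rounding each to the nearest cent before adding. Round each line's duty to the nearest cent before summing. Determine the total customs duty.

$16,003.75

Line 1 (48.83, Tyreth, 85 units, $19,216.80):
Code 48.83 is under a tariff-rate quota (threshold 149 units). Quantity 85 units is within the quota, so the in-quota rate 8.5% applies to the full value.
Duty = $19,216.80 × 8.5% = $1,633.43.
Line 2 (39.97, Quenador, 2,296 kg, $221,081.84):
Base rate for 39.97 is 6.5%.
39.97 has an FTA preferential rate, but origin Quenador is not Ulistan; base rate stands.
The additional-duty order on 39.97 targets Tyreth, not Quenador; it does not apply.
Duty = $221,081.84 × 6.5% = $14,370.32.
Total = $1,633.43 + $14,370.32 = $16,003.75.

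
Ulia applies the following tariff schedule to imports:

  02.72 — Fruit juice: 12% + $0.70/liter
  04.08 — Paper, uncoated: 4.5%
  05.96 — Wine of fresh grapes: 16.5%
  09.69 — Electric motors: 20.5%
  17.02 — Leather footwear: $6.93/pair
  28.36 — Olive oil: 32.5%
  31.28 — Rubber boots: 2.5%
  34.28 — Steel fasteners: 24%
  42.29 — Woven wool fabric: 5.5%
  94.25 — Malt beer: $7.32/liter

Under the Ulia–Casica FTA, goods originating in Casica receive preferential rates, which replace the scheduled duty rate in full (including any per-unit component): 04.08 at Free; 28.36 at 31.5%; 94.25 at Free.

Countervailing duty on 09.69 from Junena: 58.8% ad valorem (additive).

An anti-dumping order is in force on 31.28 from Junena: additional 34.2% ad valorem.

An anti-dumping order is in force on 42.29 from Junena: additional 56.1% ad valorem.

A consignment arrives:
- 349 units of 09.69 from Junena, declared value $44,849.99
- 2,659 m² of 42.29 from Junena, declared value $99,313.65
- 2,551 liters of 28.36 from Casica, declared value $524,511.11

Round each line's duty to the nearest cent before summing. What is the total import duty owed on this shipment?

Line 1 (09.69, Junena, 349 units, $44,849.99):
Base rate for 09.69 is 20.5%.
Additional duty on 09.69 from Junena: +58.8%. Applied ad valorem rate: 20.5% + 58.8% = 79.3%.
Duty = $44,849.99 × 79.3% = $35,566.04.
Line 2 (42.29, Junena, 2,659 m², $99,313.65):
Base rate for 42.29 is 5.5%.
Additional duty on 42.29 from Junena: +56.1%. Applied ad valorem rate: 5.5% + 56.1% = 61.6%.
Duty = $99,313.65 × 61.6% = $61,177.21.
Line 3 (28.36, Casica, 2,551 liters, $524,511.11):
Base rate for 28.36 is 32.5%.
Origin Casica qualifies under the Ulia–Casica agreement and 28.36 is covered: preferential rate 31.5% applies instead.
Duty = $524,511.11 × 31.5% = $165,221.00.
Total = $35,566.04 + $61,177.21 + $165,221.00 = $261,964.25.

$261,964.25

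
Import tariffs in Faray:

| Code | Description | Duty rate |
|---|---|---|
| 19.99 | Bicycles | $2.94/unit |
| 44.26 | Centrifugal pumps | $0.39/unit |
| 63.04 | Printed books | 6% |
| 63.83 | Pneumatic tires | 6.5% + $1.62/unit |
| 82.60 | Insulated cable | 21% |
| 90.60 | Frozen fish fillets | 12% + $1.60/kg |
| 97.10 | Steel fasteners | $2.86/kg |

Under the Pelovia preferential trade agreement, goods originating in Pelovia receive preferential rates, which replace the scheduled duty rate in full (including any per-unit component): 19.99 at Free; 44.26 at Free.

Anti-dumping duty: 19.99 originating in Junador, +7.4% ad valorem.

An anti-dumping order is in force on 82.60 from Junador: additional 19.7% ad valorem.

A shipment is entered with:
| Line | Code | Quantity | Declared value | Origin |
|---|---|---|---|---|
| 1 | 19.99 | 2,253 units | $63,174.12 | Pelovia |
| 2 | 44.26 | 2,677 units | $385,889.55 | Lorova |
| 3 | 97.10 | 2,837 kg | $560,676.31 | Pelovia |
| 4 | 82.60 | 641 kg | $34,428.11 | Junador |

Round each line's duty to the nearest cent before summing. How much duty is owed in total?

Line 1 (19.99, Pelovia, 2,253 units, $63,174.12):
Base rate for 19.99 is $2.94/unit.
Origin Pelovia qualifies under the Faray–Pelovia agreement and 19.99 is covered: preferential rate Free applies instead.
The additional-duty order on 19.99 targets Junador, not Pelovia; it does not apply.
Duty = $63,174.12 × 0% = $0.00.
Line 2 (44.26, Lorova, 2,677 units, $385,889.55):
Base rate for 44.26 is $0.39/unit.
44.26 has an FTA preferential rate, but origin Lorova is not Pelovia; base rate stands.
Duty = 2,677 × $0.39 = $1,044.03.
Line 3 (97.10, Pelovia, 2,837 kg, $560,676.31):
Base rate for 97.10 is $2.86/kg.
Origin Pelovia is the FTA partner but 97.10 is not on the preference list; base rate stands.
Duty = 2,837 × $2.86 = $8,113.82.
Line 4 (82.60, Junador, 641 kg, $34,428.11):
Base rate for 82.60 is 21%.
Additional duty on 82.60 from Junador: +19.7%. Applied ad valorem rate: 21% + 19.7% = 40.7%.
Duty = $34,428.11 × 40.7% = $14,012.24.
Total = $0.00 + $1,044.03 + $8,113.82 + $14,012.24 = $23,170.09.

$23,170.09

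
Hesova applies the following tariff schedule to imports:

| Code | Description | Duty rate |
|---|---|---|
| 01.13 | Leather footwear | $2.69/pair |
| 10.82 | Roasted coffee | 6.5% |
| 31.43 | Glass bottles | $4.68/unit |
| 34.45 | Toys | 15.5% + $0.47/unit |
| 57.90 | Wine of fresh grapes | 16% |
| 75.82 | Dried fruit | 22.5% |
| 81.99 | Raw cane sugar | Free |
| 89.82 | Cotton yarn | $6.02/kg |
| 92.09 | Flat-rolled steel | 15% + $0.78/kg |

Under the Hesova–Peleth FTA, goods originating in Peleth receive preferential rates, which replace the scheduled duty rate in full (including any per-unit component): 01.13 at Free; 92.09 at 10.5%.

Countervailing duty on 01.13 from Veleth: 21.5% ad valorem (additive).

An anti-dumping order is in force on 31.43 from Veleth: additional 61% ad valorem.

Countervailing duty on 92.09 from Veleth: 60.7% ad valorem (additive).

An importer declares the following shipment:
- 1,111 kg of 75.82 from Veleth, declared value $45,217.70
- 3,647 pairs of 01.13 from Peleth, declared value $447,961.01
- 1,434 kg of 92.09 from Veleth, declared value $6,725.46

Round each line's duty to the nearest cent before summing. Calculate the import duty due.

Line 1 (75.82, Veleth, 1,111 kg, $45,217.70):
Base rate for 75.82 is 22.5%.
Duty = $45,217.70 × 22.5% = $10,173.98.
Line 2 (01.13, Peleth, 3,647 pairs, $447,961.01):
Base rate for 01.13 is $2.69/pair.
Origin Peleth qualifies under the Hesova–Peleth agreement and 01.13 is covered: preferential rate Free applies instead.
The additional-duty order on 01.13 targets Veleth, not Peleth; it does not apply.
Duty = $447,961.01 × 0% = $0.00.
Line 3 (92.09, Veleth, 1,434 kg, $6,725.46):
Base rate for 92.09 is 15% + $0.78/kg.
92.09 has an FTA preferential rate, but origin Veleth is not Peleth; base rate stands.
Additional duty on 92.09 from Veleth: +60.7%. Applied ad valorem rate: 15% + 60.7% = 75.7%.
Duty = $6,725.46 × 75.7% + 1,434 × $0.78 = $6,209.69.
Total = $10,173.98 + $0.00 + $6,209.69 = $16,383.67.

$16,383.67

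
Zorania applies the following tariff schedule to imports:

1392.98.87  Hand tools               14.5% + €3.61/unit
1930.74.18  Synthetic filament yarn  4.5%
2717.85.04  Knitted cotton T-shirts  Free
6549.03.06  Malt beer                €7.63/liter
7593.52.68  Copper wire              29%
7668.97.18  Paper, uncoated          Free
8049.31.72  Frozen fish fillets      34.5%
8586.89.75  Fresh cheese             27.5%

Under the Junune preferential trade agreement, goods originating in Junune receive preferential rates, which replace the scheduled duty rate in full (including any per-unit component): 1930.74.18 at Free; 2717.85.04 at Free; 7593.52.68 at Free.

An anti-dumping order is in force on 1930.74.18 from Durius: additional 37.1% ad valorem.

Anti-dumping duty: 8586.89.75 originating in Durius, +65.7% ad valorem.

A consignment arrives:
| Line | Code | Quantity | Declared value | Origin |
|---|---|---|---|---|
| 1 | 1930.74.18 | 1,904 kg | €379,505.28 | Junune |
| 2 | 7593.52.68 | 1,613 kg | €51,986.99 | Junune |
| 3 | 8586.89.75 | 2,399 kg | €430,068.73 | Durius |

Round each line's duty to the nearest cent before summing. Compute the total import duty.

€400,824.06

Line 1 (1930.74.18, Junune, 1,904 kg, €379,505.28):
Base rate for 1930.74.18 is 4.5%.
Origin Junune qualifies under the Zorania–Junune agreement and 1930.74.18 is covered: preferential rate Free applies instead.
The additional-duty order on 1930.74.18 targets Durius, not Junune; it does not apply.
Duty = €379,505.28 × 0% = €0.00.
Line 2 (7593.52.68, Junune, 1,613 kg, €51,986.99):
Base rate for 7593.52.68 is 29%.
Origin Junune qualifies under the Zorania–Junune agreement and 7593.52.68 is covered: preferential rate Free applies instead.
Duty = €51,986.99 × 0% = €0.00.
Line 3 (8586.89.75, Durius, 2,399 kg, €430,068.73):
Base rate for 8586.89.75 is 27.5%.
Additional duty on 8586.89.75 from Durius: +65.7%. Applied ad valorem rate: 27.5% + 65.7% = 93.2%.
Duty = €430,068.73 × 93.2% = €400,824.06.
Total = €0.00 + €0.00 + €400,824.06 = €400,824.06.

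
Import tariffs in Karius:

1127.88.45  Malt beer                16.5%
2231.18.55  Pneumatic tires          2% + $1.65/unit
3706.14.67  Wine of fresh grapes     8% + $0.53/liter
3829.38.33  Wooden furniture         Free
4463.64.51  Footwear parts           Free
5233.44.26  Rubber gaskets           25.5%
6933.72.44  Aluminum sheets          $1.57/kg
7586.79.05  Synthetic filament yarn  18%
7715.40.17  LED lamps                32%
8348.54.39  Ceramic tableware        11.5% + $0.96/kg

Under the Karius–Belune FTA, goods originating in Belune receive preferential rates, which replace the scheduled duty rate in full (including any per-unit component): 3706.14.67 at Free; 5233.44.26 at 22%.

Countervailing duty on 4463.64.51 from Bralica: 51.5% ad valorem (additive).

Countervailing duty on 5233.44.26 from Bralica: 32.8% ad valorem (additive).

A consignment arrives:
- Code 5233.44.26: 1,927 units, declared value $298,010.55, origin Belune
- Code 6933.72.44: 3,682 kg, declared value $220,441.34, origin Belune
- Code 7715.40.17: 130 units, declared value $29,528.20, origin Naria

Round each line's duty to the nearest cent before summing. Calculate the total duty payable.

Line 1 (5233.44.26, Belune, 1,927 units, $298,010.55):
Base rate for 5233.44.26 is 25.5%.
Origin Belune qualifies under the Karius–Belune agreement and 5233.44.26 is covered: preferential rate 22% applies instead.
The additional-duty order on 5233.44.26 targets Bralica, not Belune; it does not apply.
Duty = $298,010.55 × 22% = $65,562.32.
Line 2 (6933.72.44, Belune, 3,682 kg, $220,441.34):
Base rate for 6933.72.44 is $1.57/kg.
Origin Belune is the FTA partner but 6933.72.44 is not on the preference list; base rate stands.
Duty = 3,682 × $1.57 = $5,780.74.
Line 3 (7715.40.17, Naria, 130 units, $29,528.20):
Base rate for 7715.40.17 is 32%.
Duty = $29,528.20 × 32% = $9,449.02.
Total = $65,562.32 + $5,780.74 + $9,449.02 = $80,792.08.

$80,792.08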